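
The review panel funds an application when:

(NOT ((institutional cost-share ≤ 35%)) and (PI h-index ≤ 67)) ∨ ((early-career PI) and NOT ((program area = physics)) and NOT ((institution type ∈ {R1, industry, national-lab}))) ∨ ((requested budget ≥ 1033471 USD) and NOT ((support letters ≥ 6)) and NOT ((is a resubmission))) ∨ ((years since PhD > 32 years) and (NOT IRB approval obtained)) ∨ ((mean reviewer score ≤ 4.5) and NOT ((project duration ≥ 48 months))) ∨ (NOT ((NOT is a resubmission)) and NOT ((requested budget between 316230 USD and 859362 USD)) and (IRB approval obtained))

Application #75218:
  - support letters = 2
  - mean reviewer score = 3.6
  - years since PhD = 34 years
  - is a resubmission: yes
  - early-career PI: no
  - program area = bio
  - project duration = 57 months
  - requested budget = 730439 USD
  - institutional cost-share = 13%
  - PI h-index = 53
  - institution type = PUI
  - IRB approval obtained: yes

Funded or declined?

Declined

Atomic conditions:
  institutional cost-share ≤ 35%: 13 ≤ 35 is true
  PI h-index ≤ 67: 53 ≤ 67 is true
  early-career PI: no → false
  program area = physics: bio == physics is false
  institution type ∈ {R1, industry, national-lab}: PUI is not in the set → false
  requested budget ≥ 1033471 USD: 730439 ≥ 1033471 is false
  support letters ≥ 6: 2 ≥ 6 is false
  is a resubmission: yes → true
  years since PhD > 32 years: 34 > 32 is true
  NOT IRB approval obtained: yes → false
  mean reviewer score ≤ 4.5: 3.6 ≤ 4.5 is true
  project duration ≥ 48 months: 57 ≥ 48 is true
  NOT is a resubmission: yes → false
  requested budget between 316230 USD and 859362 USD: 730439 in [316230, 859362] is true
  IRB approval obtained: yes → true
Combine:
[1.1] NOT true = false
[1] false AND true = false
[2.2] NOT false = true
[2.3] NOT false = true
[2] false AND true AND true = false
[3.2] NOT false = true
[3.3] NOT true = false
[3] false AND true AND false = false
[4] true AND false = false
[5.2] NOT true = false
[5] true AND false = false
[6.1] NOT false = true
[6.2] NOT true = false
[6] true AND false AND true = false
[root] false OR false OR false OR false OR false OR false = false
Overall: false → declined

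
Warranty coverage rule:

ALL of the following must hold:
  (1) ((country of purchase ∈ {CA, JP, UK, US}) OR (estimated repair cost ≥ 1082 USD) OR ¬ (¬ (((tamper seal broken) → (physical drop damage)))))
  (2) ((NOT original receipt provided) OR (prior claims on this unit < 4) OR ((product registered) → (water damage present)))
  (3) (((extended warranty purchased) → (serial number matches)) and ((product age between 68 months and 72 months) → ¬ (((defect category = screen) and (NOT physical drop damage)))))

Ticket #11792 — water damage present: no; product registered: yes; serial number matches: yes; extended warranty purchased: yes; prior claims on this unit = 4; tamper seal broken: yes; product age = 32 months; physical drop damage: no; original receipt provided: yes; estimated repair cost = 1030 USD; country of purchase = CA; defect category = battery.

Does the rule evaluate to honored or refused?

Refused

Atomic conditions:
  country of purchase ∈ {CA, JP, UK, US}: CA is in the set → true
  estimated repair cost ≥ 1082 USD: 1030 ≥ 1082 is false
  tamper seal broken: yes → true
  physical drop damage: no → false
  NOT original receipt provided: yes → false
  prior claims on this unit < 4: 4 < 4 is false
  product registered: yes → true
  water damage present: no → false
  extended warranty purchased: yes → true
  serial number matches: yes → true
  product age between 68 months and 72 months: 32 in [68, 72] is false
  defect category = screen: battery == screen is false
  NOT physical drop damage: no → true
Combine:
[1.3.1.1] true → false = false
[1.3.1] NOT false = true
[1.3] NOT true = false
[1] true OR false OR false = true
[2.3] true → false = false
[2] false OR false OR false = false
[3.1] true → true = true
[3.2.2.1] false AND true = false
[3.2.2] NOT false = true
[3.2] false → true (antecedent false ⇒ implication holds) = true
[3] true AND true = true
[root] true AND false AND true = false
Overall: false → refused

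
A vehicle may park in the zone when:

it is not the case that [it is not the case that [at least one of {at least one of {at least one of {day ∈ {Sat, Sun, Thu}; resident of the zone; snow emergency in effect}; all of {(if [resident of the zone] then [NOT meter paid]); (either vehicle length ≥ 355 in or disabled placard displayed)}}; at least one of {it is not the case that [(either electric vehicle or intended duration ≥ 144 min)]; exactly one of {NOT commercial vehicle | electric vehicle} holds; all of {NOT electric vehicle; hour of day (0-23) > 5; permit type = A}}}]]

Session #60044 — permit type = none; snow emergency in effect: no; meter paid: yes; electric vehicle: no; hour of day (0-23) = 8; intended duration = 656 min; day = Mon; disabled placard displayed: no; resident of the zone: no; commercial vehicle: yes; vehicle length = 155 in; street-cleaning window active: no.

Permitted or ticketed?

Ticketed

Atomic conditions:
  day ∈ {Sat, Sun, Thu}: Mon is not in the set → false
  resident of the zone: no → false
  snow emergency in effect: no → false
  NOT meter paid: yes → false
  vehicle length ≥ 355 in: 155 ≥ 355 is false
  disabled placard displayed: no → false
  electric vehicle: no → false
  intended duration ≥ 144 min: 656 ≥ 144 is true
  NOT commercial vehicle: yes → false
  NOT electric vehicle: no → true
  hour of day (0-23) > 5: 8 > 5 is true
  permit type = A: none == A is false
Combine:
[1.1.1.1] false OR false OR false = false
[1.1.1.2.1] false → false (antecedent false ⇒ implication holds) = true
[1.1.1.2.2] false OR false = false
[1.1.1.2] true AND false = false
[1.1.1] false OR false = false
[1.1.2.1.1] false OR true = true
[1.1.2.1] NOT true = false
[1.1.2.2] exactly-one(false, false) = false
[1.1.2.3] true AND true AND false = false
[1.1.2] false OR false OR false = false
[1.1] false OR false = false
[1] NOT false = true
[root] NOT true = false
Overall: false → ticketed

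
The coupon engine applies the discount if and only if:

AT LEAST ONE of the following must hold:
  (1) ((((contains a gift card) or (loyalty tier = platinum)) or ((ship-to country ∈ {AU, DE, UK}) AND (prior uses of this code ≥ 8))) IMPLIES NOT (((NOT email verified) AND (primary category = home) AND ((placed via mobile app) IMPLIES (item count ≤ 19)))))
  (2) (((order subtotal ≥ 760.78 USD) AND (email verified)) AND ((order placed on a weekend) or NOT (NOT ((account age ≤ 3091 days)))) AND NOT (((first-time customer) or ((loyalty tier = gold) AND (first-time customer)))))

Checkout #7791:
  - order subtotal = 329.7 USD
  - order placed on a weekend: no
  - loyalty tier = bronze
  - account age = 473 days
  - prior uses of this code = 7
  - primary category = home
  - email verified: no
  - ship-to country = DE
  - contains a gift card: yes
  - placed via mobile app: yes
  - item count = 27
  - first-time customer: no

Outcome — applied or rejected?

Atomic conditions:
  contains a gift card: yes → true
  loyalty tier = platinum: bronze == platinum is false
  ship-to country ∈ {AU, DE, UK}: DE is in the set → true
  prior uses of this code ≥ 8: 7 ≥ 8 is false
  NOT email verified: no → true
  primary category = home: home == home is true
  placed via mobile app: yes → true
  item count ≤ 19: 27 ≤ 19 is false
  order subtotal ≥ 760.78 USD: 329.7 ≥ 760.78 is false
  email verified: no → false
  order placed on a weekend: no → false
  account age ≤ 3091 days: 473 ≤ 3091 is true
  first-time customer: no → false
  loyalty tier = gold: bronze == gold is false
Combine:
[1.1.1] true OR false = true
[1.1.2] true AND false = false
[1.1] true OR false = true
[1.2.1.3] true → false = false
[1.2.1] true AND true AND false = false
[1.2] NOT false = true
[1] true → true = true
[2.1] false AND false = false
[2.2.2.1] NOT true = false
[2.2.2] NOT false = true
[2.2] false OR true = true
[2.3.1.2] false AND false = false
[2.3.1] false OR false = false
[2.3] NOT false = true
[2] false AND true AND true = false
[root] true OR false = true
Overall: true → applied

Applied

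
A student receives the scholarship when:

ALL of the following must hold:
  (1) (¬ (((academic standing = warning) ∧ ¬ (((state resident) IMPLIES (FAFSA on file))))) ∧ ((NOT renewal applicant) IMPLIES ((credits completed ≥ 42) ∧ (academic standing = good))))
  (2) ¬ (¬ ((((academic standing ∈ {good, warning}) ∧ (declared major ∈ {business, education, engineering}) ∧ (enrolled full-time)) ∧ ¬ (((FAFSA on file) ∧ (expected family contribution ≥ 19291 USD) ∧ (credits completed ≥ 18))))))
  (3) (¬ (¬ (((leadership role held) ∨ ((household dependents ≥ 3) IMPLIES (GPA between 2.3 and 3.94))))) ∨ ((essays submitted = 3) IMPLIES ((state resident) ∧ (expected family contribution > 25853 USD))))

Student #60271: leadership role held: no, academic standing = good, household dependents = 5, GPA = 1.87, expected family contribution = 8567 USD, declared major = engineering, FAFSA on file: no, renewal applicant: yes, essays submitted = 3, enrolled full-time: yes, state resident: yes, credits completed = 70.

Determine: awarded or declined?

Atomic conditions:
  academic standing = warning: good == warning is false
  state resident: yes → true
  FAFSA on file: no → false
  NOT renewal applicant: yes → false
  credits completed ≥ 42: 70 ≥ 42 is true
  academic standing = good: good == good is true
  academic standing ∈ {good, warning}: good is in the set → true
  declared major ∈ {business, education, engineering}: engineering is in the set → true
  enrolled full-time: yes → true
  expected family contribution ≥ 19291 USD: 8567 ≥ 19291 is false
  credits completed ≥ 18: 70 ≥ 18 is true
  leadership role held: no → false
  household dependents ≥ 3: 5 ≥ 3 is true
  GPA between 2.3 and 3.94: 1.87 in [2.3, 3.94] is false
  essays submitted = 3: 3 == 3 is true
  expected family contribution > 25853 USD: 8567 > 25853 is false
Combine:
[1.1.1.2.1] true → false = false
[1.1.1.2] NOT false = true
[1.1.1] false AND true = false
[1.1] NOT false = true
[1.2.2] true AND true = true
[1.2] false → true (antecedent false ⇒ implication holds) = true
[1] true AND true = true
[2.1.1.1] true AND true AND true = true
[2.1.1.2.1] false AND false AND true = false
[2.1.1.2] NOT false = true
[2.1.1] true AND true = true
[2.1] NOT true = false
[2] NOT false = true
[3.1.1.1.2] true → false = false
[3.1.1.1] false OR false = false
[3.1.1] NOT false = true
[3.1] NOT true = false
[3.2.2] true AND false = false
[3.2] true → false = false
[3] false OR false = false
[root] true AND true AND false = false
Overall: false → declined

Declined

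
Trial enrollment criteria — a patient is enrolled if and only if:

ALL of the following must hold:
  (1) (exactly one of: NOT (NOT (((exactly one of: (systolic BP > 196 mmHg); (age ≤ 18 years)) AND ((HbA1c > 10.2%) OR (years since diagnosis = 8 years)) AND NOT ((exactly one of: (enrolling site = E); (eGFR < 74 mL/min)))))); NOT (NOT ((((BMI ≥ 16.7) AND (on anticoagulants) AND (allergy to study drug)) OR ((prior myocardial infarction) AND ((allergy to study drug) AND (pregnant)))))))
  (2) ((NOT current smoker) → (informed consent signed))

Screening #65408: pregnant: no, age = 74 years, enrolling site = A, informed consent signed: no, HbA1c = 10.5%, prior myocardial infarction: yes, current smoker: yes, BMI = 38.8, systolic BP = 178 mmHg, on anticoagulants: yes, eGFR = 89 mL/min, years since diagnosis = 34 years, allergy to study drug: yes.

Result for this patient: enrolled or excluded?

Atomic conditions:
  systolic BP > 196 mmHg: 178 > 196 is false
  age ≤ 18 years: 74 ≤ 18 is false
  HbA1c > 10.2%: 10.5 > 10.2 is true
  years since diagnosis = 8 years: 34 == 8 is false
  enrolling site = E: A == E is false
  eGFR < 74 mL/min: 89 < 74 is false
  BMI ≥ 16.7: 38.8 ≥ 16.7 is true
  on anticoagulants: yes → true
  allergy to study drug: yes → true
  prior myocardial infarction: yes → true
  pregnant: no → false
  NOT current smoker: yes → false
  informed consent signed: no → false
Combine:
[1.1.1.1.1] exactly-one(false, false) = false
[1.1.1.1.2] true OR false = true
[1.1.1.1.3.1] exactly-one(false, false) = false
[1.1.1.1.3] NOT false = true
[1.1.1.1] false AND true AND true = false
[1.1.1] NOT false = true
[1.1] NOT true = false
[1.2.1.1.1] true AND true AND true = true
[1.2.1.1.2.2] true AND false = false
[1.2.1.1.2] true AND false = false
[1.2.1.1] true OR false = true
[1.2.1] NOT true = false
[1.2] NOT false = true
[1] exactly-one(false, true) = true
[2] false → false (antecedent false ⇒ implication holds) = true
[root] true AND true = true
Overall: true → enrolled

Enrolled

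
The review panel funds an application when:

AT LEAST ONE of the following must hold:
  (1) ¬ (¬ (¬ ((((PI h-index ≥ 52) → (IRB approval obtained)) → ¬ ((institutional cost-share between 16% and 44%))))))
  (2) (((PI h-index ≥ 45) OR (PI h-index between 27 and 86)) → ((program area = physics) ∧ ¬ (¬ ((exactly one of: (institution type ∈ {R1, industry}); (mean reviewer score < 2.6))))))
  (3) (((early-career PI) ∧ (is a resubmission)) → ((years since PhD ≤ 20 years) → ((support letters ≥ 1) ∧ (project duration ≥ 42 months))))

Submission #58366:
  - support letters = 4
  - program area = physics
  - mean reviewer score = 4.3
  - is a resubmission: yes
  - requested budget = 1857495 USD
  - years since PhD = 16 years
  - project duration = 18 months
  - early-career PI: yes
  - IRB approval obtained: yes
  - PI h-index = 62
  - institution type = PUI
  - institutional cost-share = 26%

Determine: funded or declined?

Atomic conditions:
  PI h-index ≥ 52: 62 ≥ 52 is true
  IRB approval obtained: yes → true
  institutional cost-share between 16% and 44%: 26 in [16, 44] is true
  PI h-index ≥ 45: 62 ≥ 45 is true
  PI h-index between 27 and 86: 62 in [27, 86] is true
  program area = physics: physics == physics is true
  institution type ∈ {R1, industry}: PUI is not in the set → false
  mean reviewer score < 2.6: 4.3 < 2.6 is false
  early-career PI: yes → true
  is a resubmission: yes → true
  years since PhD ≤ 20 years: 16 ≤ 20 is true
  support letters ≥ 1: 4 ≥ 1 is true
  project duration ≥ 42 months: 18 ≥ 42 is false
Combine:
[1.1.1.1.1] true → true = true
[1.1.1.1.2] NOT true = false
[1.1.1.1] true → false = false
[1.1.1] NOT false = true
[1.1] NOT true = false
[1] NOT false = true
[2.1] true OR true = true
[2.2.2.1.1] exactly-one(false, false) = false
[2.2.2.1] NOT false = true
[2.2.2] NOT true = false
[2.2] true AND false = false
[2] true → false = false
[3.1] true AND true = true
[3.2.2] true AND false = false
[3.2] true → false = false
[3] true → false = false
[root] true OR false OR false = true
Overall: true → funded

Funded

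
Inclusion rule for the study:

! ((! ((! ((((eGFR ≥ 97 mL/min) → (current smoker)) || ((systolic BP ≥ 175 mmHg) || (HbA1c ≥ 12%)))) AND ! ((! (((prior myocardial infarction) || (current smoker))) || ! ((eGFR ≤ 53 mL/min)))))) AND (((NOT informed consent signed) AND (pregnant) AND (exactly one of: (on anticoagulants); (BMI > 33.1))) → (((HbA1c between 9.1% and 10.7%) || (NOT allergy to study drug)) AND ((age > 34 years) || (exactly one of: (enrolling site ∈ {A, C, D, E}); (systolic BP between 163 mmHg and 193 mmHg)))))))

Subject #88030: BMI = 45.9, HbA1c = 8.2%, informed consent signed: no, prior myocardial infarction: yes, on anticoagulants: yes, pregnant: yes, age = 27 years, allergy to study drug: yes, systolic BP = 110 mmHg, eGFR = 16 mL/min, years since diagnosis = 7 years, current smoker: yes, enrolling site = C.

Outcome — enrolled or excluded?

Excluded

Atomic conditions:
  eGFR ≥ 97 mL/min: 16 ≥ 97 is false
  current smoker: yes → true
  systolic BP ≥ 175 mmHg: 110 ≥ 175 is false
  HbA1c ≥ 12%: 8.2 ≥ 12 is false
  prior myocardial infarction: yes → true
  eGFR ≤ 53 mL/min: 16 ≤ 53 is true
  NOT informed consent signed: no → true
  pregnant: yes → true
  on anticoagulants: yes → true
  BMI > 33.1: 45.9 > 33.1 is true
  HbA1c between 9.1% and 10.7%: 8.2 in [9.1, 10.7] is false
  NOT allergy to study drug: yes → false
  age > 34 years: 27 > 34 is false
  enrolling site ∈ {A, C, D, E}: C is in the set → true
  systolic BP between 163 mmHg and 193 mmHg: 110 in [163, 193] is false
Combine:
[1.1.1.1.1.1] false → true (antecedent false ⇒ implication holds) = true
[1.1.1.1.1.2] false OR false = false
[1.1.1.1.1] true OR false = true
[1.1.1.1] NOT true = false
[1.1.1.2.1.1.1] true OR true = true
[1.1.1.2.1.1] NOT true = false
[1.1.1.2.1.2] NOT true = false
[1.1.1.2.1] false OR false = false
[1.1.1.2] NOT false = true
[1.1.1] false AND true = false
[1.1] NOT false = true
[1.2.1.3] exactly-one(true, true) = false
[1.2.1] true AND true AND false = false
[1.2.2.1] false OR false = false
[1.2.2.2.2] exactly-one(true, false) = true
[1.2.2.2] false OR true = true
[1.2.2] false AND true = false
[1.2] false → false (antecedent false ⇒ implication holds) = true
[1] true AND true = true
[root] NOT true = false
Overall: false → excluded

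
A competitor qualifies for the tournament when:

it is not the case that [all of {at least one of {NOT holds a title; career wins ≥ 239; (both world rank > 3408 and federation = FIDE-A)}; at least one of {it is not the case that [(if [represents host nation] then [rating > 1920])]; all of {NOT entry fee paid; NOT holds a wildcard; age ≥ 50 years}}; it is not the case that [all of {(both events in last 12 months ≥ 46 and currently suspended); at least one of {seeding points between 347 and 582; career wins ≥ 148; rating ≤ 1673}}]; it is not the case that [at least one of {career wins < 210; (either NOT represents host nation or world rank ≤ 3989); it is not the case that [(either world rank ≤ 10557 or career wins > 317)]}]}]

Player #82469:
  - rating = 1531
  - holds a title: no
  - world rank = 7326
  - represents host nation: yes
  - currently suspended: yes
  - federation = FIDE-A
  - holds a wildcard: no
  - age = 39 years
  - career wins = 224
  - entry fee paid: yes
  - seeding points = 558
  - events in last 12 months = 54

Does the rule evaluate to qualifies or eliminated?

Atomic conditions:
  NOT holds a title: no → true
  career wins ≥ 239: 224 ≥ 239 is false
  world rank > 3408: 7326 > 3408 is true
  federation = FIDE-A: FIDE-A == FIDE-A is true
  represents host nation: yes → true
  rating > 1920: 1531 > 1920 is false
  NOT entry fee paid: yes → false
  NOT holds a wildcard: no → true
  age ≥ 50 years: 39 ≥ 50 is false
  events in last 12 months ≥ 46: 54 ≥ 46 is true
  currently suspended: yes → true
  seeding points between 347 and 582: 558 in [347, 582] is true
  career wins ≥ 148: 224 ≥ 148 is true
  rating ≤ 1673: 1531 ≤ 1673 is true
  career wins < 210: 224 < 210 is false
  NOT represents host nation: yes → false
  world rank ≤ 3989: 7326 ≤ 3989 is false
  world rank ≤ 10557: 7326 ≤ 10557 is true
  career wins > 317: 224 > 317 is false
Combine:
[1.1.3] true AND true = true
[1.1] true OR false OR true = true
[1.2.1.1] true → false = false
[1.2.1] NOT false = true
[1.2.2] false AND true AND false = false
[1.2] true OR false = true
[1.3.1.1] true AND true = true
[1.3.1.2] true OR true OR true = true
[1.3.1] true AND true = true
[1.3] NOT true = false
[1.4.1.2] false OR false = false
[1.4.1.3.1] true OR false = true
[1.4.1.3] NOT true = false
[1.4.1] false OR false OR false = false
[1.4] NOT false = true
[1] true AND true AND false AND true = false
[root] NOT false = true
Overall: true → qualifies

Qualifies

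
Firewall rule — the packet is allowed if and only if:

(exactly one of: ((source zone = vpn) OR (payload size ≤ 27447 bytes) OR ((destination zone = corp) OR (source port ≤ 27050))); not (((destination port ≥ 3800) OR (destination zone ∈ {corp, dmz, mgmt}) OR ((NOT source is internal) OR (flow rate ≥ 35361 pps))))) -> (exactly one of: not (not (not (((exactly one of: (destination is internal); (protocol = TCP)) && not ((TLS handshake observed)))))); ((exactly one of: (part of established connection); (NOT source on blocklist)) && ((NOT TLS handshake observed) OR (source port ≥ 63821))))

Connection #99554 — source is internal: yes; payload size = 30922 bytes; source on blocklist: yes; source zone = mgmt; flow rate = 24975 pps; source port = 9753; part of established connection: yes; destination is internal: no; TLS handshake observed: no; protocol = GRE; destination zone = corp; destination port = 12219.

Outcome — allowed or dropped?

Dropped

Atomic conditions:
  source zone = vpn: mgmt == vpn is false
  payload size ≤ 27447 bytes: 30922 ≤ 27447 is false
  destination zone = corp: corp == corp is true
  source port ≤ 27050: 9753 ≤ 27050 is true
  destination port ≥ 3800: 12219 ≥ 3800 is true
  destination zone ∈ {corp, dmz, mgmt}: corp is in the set → true
  NOT source is internal: yes → false
  flow rate ≥ 35361 pps: 24975 ≥ 35361 is false
  destination is internal: no → false
  protocol = TCP: GRE == TCP is false
  TLS handshake observed: no → false
  part of established connection: yes → true
  NOT source on blocklist: yes → false
  NOT TLS handshake observed: no → true
  source port ≥ 63821: 9753 ≥ 63821 is false
Combine:
[1.1.3] true OR true = true
[1.1] false OR false OR true = true
[1.2.1.3] false OR false = false
[1.2.1] true OR true OR false = true
[1.2] NOT true = false
[1] exactly-one(true, false) = true
[2.1.1.1.1.1] exactly-one(false, false) = false
[2.1.1.1.1.2] NOT false = true
[2.1.1.1.1] false AND true = false
[2.1.1.1] NOT false = true
[2.1.1] NOT true = false
[2.1] NOT false = true
[2.2.1] exactly-one(true, false) = true
[2.2.2] true OR false = true
[2.2] true AND true = true
[2] exactly-one(true, true) = false
[root] true → false = false
Overall: false → dropped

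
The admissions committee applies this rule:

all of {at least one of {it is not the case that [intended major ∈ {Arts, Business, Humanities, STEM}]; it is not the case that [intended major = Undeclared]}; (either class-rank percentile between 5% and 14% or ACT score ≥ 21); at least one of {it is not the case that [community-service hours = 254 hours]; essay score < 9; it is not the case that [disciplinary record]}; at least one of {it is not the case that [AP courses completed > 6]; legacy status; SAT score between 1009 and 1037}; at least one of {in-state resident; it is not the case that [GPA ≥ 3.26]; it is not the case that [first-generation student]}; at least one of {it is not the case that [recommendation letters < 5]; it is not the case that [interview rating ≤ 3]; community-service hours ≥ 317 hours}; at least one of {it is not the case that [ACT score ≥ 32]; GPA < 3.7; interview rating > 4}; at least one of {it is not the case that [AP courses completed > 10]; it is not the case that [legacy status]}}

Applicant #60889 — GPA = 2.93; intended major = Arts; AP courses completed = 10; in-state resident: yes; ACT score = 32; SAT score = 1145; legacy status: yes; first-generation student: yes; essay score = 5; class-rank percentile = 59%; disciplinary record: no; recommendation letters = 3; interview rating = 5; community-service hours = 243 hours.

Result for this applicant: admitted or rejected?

Admitted

Atomic conditions:
  intended major ∈ {Arts, Business, Humanities, STEM}: Arts is in the set → true
  intended major = Undeclared: Arts == Undeclared is false
  class-rank percentile between 5% and 14%: 59 in [5, 14] is false
  ACT score ≥ 21: 32 ≥ 21 is true
  community-service hours = 254 hours: 243 == 254 is false
  essay score < 9: 5 < 9 is true
  disciplinary record: no → false
  AP courses completed > 6: 10 > 6 is true
  legacy status: yes → true
  SAT score between 1009 and 1037: 1145 in [1009, 1037] is false
  in-state resident: yes → true
  GPA ≥ 3.26: 2.93 ≥ 3.26 is false
  first-generation student: yes → true
  recommendation letters < 5: 3 < 5 is true
  interview rating ≤ 3: 5 ≤ 3 is false
  community-service hours ≥ 317 hours: 243 ≥ 317 is false
  ACT score ≥ 32: 32 ≥ 32 is true
  GPA < 3.7: 2.93 < 3.7 is true
  interview rating > 4: 5 > 4 is true
  AP courses completed > 10: 10 > 10 is false
Combine:
[1.1] NOT true = false
[1.2] NOT false = true
[1] false OR true = true
[2] false OR true = true
[3.1] NOT false = true
[3.3] NOT false = true
[3] true OR true OR true = true
[4.1] NOT true = false
[4] false OR true OR false = true
[5.2] NOT false = true
[5.3] NOT true = false
[5] true OR true OR false = true
[6.1] NOT true = false
[6.2] NOT false = true
[6] false OR true OR false = true
[7.1] NOT true = false
[7] false OR true OR true = true
[8.1] NOT false = true
[8.2] NOT true = false
[8] true OR false = true
[root] true AND true AND true AND true AND true AND true AND true AND true = true
Overall: true → admitted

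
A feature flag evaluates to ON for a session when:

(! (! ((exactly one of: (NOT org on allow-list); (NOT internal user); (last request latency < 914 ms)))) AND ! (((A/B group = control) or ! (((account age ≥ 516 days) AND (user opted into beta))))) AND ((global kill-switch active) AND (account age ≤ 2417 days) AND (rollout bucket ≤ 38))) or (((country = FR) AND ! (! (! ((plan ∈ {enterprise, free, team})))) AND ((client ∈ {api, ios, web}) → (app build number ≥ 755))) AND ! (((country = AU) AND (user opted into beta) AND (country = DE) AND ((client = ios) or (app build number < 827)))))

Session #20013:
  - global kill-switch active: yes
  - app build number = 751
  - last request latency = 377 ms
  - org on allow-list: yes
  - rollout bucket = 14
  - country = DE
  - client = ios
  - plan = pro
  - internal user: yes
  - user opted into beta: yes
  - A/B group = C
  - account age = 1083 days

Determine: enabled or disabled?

Enabled

Atomic conditions:
  NOT org on allow-list: yes → false
  NOT internal user: yes → false
  last request latency < 914 ms: 377 < 914 is true
  A/B group = control: C == control is false
  account age ≥ 516 days: 1083 ≥ 516 is true
  user opted into beta: yes → true
  global kill-switch active: yes → true
  account age ≤ 2417 days: 1083 ≤ 2417 is true
  rollout bucket ≤ 38: 14 ≤ 38 is true
  country = FR: DE == FR is false
  plan ∈ {enterprise, free, team}: pro is not in the set → false
  client ∈ {api, ios, web}: ios is in the set → true
  app build number ≥ 755: 751 ≥ 755 is false
  country = AU: DE == AU is false
  country = DE: DE == DE is true
  client = ios: ios == ios is true
  app build number < 827: 751 < 827 is true
Combine:
[1.1.1.1] exactly-one(false, false, true) = true
[1.1.1] NOT true = false
[1.1] NOT false = true
[1.2.1.2.1] true AND true = true
[1.2.1.2] NOT true = false
[1.2.1] false OR false = false
[1.2] NOT false = true
[1.3] true AND true AND true = true
[1] true AND true AND true = true
[2.1.2.1.1] NOT false = true
[2.1.2.1] NOT true = false
[2.1.2] NOT false = true
[2.1.3] true → false = false
[2.1] false AND true AND false = false
[2.2.1.4] true OR true = true
[2.2.1] false AND true AND true AND true = false
[2.2] NOT false = true
[2] false AND true = false
[root] true OR false = true
Overall: true → enabled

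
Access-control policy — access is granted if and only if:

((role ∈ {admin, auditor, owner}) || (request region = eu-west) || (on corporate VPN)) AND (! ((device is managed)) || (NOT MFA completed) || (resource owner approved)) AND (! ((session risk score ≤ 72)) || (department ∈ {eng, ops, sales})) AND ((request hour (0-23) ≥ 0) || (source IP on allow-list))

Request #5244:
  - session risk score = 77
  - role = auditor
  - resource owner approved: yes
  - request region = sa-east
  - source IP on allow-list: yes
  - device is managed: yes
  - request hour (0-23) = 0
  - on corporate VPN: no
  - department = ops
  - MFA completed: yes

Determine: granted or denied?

Granted

Atomic conditions:
  role ∈ {admin, auditor, owner}: auditor is in the set → true
  request region = eu-west: sa-east == eu-west is false
  on corporate VPN: no → false
  device is managed: yes → true
  NOT MFA completed: yes → false
  resource owner approved: yes → true
  session risk score ≤ 72: 77 ≤ 72 is false
  department ∈ {eng, ops, sales}: ops is in the set → true
  request hour (0-23) ≥ 0: 0 ≥ 0 is true
  source IP on allow-list: yes → true
Combine:
[1] true OR false OR false = true
[2.1] NOT true = false
[2] false OR false OR true = true
[3.1] NOT false = true
[3] true OR true = true
[4] true OR true = true
[root] true AND true AND true AND true = true
Overall: true → granted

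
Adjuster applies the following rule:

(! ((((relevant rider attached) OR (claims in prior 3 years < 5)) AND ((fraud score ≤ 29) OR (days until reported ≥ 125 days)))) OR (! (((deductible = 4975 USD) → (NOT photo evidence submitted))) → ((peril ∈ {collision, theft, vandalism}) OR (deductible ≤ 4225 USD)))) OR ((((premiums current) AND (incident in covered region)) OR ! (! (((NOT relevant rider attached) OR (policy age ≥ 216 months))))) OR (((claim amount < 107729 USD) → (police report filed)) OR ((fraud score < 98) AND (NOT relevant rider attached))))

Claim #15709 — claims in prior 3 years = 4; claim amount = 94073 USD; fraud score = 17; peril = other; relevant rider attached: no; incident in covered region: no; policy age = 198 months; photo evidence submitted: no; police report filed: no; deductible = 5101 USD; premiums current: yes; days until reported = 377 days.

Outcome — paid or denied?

Paid

Atomic conditions:
  relevant rider attached: no → false
  claims in prior 3 years < 5: 4 < 5 is true
  fraud score ≤ 29: 17 ≤ 29 is true
  days until reported ≥ 125 days: 377 ≥ 125 is true
  deductible = 4975 USD: 5101 == 4975 is false
  NOT photo evidence submitted: no → true
  peril ∈ {collision, theft, vandalism}: other is not in the set → false
  deductible ≤ 4225 USD: 5101 ≤ 4225 is false
  premiums current: yes → true
  incident in covered region: no → false
  NOT relevant rider attached: no → true
  policy age ≥ 216 months: 198 ≥ 216 is false
  claim amount < 107729 USD: 94073 < 107729 is true
  police report filed: no → false
  fraud score < 98: 17 < 98 is true
Combine:
[1.1.1.1] false OR true = true
[1.1.1.2] true OR true = true
[1.1.1] true AND true = true
[1.1] NOT true = false
[1.2.1.1] false → true (antecedent false ⇒ implication holds) = true
[1.2.1] NOT true = false
[1.2.2] false OR false = false
[1.2] false → false (antecedent false ⇒ implication holds) = true
[1] false OR true = true
[2.1.1] true AND false = false
[2.1.2.1.1] true OR false = true
[2.1.2.1] NOT true = false
[2.1.2] NOT false = true
[2.1] false OR true = true
[2.2.1] true → false = false
[2.2.2] true AND true = true
[2.2] false OR true = true
[2] true OR true = true
[root] true OR true = true
Overall: true → paid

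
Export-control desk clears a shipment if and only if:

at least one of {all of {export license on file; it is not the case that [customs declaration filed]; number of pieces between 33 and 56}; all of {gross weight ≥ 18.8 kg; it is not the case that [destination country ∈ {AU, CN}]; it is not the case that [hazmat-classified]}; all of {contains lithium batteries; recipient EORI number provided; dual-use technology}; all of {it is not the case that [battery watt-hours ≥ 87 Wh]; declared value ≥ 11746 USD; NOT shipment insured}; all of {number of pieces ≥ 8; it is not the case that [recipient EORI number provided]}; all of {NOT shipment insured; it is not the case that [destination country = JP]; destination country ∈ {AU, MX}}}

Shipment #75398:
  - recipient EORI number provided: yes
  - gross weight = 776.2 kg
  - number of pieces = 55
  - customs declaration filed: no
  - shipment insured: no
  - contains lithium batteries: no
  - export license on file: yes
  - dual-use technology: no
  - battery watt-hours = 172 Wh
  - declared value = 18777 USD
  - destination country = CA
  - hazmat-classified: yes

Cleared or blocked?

Cleared

Atomic conditions:
  export license on file: yes → true
  customs declaration filed: no → false
  number of pieces between 33 and 56: 55 in [33, 56] is true
  gross weight ≥ 18.8 kg: 776.2 ≥ 18.8 is true
  destination country ∈ {AU, CN}: CA is not in the set → false
  hazmat-classified: yes → true
  contains lithium batteries: no → false
  recipient EORI number provided: yes → true
  dual-use technology: no → false
  battery watt-hours ≥ 87 Wh: 172 ≥ 87 is true
  declared value ≥ 11746 USD: 18777 ≥ 11746 is true
  NOT shipment insured: no → true
  number of pieces ≥ 8: 55 ≥ 8 is true
  destination country = JP: CA == JP is false
  destination country ∈ {AU, MX}: CA is not in the set → false
Combine:
[1.2] NOT false = true
[1] true AND true AND true = true
[2.2] NOT false = true
[2.3] NOT true = false
[2] true AND true AND false = false
[3] false AND true AND false = false
[4.1] NOT true = false
[4] false AND true AND true = false
[5.2] NOT true = false
[5] true AND false = false
[6.2] NOT false = true
[6] true AND true AND false = false
[root] true OR false OR false OR false OR false OR false = true
Overall: true → cleared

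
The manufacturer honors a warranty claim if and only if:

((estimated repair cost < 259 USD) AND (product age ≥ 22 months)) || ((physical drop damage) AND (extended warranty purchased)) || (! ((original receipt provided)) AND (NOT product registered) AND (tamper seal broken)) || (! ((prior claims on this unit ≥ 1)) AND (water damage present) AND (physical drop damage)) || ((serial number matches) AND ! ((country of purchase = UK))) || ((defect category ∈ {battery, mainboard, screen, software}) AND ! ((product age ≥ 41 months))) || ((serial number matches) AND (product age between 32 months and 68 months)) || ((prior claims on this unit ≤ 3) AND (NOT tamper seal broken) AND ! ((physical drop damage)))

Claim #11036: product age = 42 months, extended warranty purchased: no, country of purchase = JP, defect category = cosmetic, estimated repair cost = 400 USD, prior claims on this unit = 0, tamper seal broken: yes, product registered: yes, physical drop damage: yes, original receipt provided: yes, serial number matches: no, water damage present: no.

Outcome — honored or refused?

Atomic conditions:
  estimated repair cost < 259 USD: 400 < 259 is false
  product age ≥ 22 months: 42 ≥ 22 is true
  physical drop damage: yes → true
  extended warranty purchased: no → false
  original receipt provided: yes → true
  NOT product registered: yes → false
  tamper seal broken: yes → true
  prior claims on this unit ≥ 1: 0 ≥ 1 is false
  water damage present: no → false
  serial number matches: no → false
  country of purchase = UK: JP == UK is false
  defect category ∈ {battery, mainboard, screen, software}: cosmetic is not in the set → false
  product age ≥ 41 months: 42 ≥ 41 is true
  product age between 32 months and 68 months: 42 in [32, 68] is true
  prior claims on this unit ≤ 3: 0 ≤ 3 is true
  NOT tamper seal broken: yes → false
Combine:
[1] false AND true = false
[2] true AND false = false
[3.1] NOT true = false
[3] false AND false AND true = false
[4.1] NOT false = true
[4] true AND false AND true = false
[5.2] NOT false = true
[5] false AND true = false
[6.2] NOT true = false
[6] false AND false = false
[7] false AND true = false
[8.3] NOT true = false
[8] true AND false AND false = false
[root] false OR false OR false OR false OR false OR false OR false OR false = false
Overall: false → refused

Refused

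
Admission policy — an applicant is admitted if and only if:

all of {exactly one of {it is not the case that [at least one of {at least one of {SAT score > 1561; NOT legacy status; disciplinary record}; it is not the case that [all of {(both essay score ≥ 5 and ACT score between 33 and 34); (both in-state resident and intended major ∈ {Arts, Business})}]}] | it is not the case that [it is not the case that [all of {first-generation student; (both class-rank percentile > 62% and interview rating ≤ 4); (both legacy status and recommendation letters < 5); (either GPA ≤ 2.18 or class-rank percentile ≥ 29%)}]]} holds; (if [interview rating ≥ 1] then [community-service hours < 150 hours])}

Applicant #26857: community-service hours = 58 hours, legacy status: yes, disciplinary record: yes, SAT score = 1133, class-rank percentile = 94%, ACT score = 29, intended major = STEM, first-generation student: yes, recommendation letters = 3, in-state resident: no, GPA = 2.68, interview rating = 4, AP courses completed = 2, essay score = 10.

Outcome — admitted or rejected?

Atomic conditions:
  SAT score > 1561: 1133 > 1561 is false
  NOT legacy status: yes → false
  disciplinary record: yes → true
  essay score ≥ 5: 10 ≥ 5 is true
  ACT score between 33 and 34: 29 in [33, 34] is false
  in-state resident: no → false
  intended major ∈ {Arts, Business}: STEM is not in the set → false
  first-generation student: yes → true
  class-rank percentile > 62%: 94 > 62 is true
  interview rating ≤ 4: 4 ≤ 4 is true
  legacy status: yes → true
  recommendation letters < 5: 3 < 5 is true
  GPA ≤ 2.18: 2.68 ≤ 2.18 is false
  class-rank percentile ≥ 29%: 94 ≥ 29 is true
  interview rating ≥ 1: 4 ≥ 1 is true
  community-service hours < 150 hours: 58 < 150 is true
Combine:
[1.1.1.1] false OR false OR true = true
[1.1.1.2.1.1] true AND false = false
[1.1.1.2.1.2] false AND false = false
[1.1.1.2.1] false AND false = false
[1.1.1.2] NOT false = true
[1.1.1] true OR true = true
[1.1] NOT true = false
[1.2.1.1.2] true AND true = true
[1.2.1.1.3] true AND true = true
[1.2.1.1.4] false OR true = true
[1.2.1.1] true AND true AND true AND true = true
[1.2.1] NOT true = false
[1.2] NOT false = true
[1] exactly-one(false, true) = true
[2] true → true = true
[root] true AND true = true
Overall: true → admitted

Admitted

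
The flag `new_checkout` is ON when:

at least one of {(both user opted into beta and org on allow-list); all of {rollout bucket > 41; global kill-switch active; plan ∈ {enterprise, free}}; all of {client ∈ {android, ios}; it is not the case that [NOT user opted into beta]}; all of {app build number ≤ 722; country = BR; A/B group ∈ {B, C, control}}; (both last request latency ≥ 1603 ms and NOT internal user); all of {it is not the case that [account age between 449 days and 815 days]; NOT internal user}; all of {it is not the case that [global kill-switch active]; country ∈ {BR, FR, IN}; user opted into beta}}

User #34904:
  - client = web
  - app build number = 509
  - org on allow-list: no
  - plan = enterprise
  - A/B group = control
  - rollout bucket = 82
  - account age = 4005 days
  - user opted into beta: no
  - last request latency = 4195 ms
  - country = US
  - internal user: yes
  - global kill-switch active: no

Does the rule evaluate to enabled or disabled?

Atomic conditions:
  user opted into beta: no → false
  org on allow-list: no → false
  rollout bucket > 41: 82 > 41 is true
  global kill-switch active: no → false
  plan ∈ {enterprise, free}: enterprise is in the set → true
  client ∈ {android, ios}: web is not in the set → false
  NOT user opted into beta: no → true
  app build number ≤ 722: 509 ≤ 722 is true
  country = BR: US == BR is false
  A/B group ∈ {B, C, control}: control is in the set → true
  last request latency ≥ 1603 ms: 4195 ≥ 1603 is true
  NOT internal user: yes → false
  account age between 449 days and 815 days: 4005 in [449, 815] is false
  country ∈ {BR, FR, IN}: US is not in the set → false
Combine:
[1] false AND false = false
[2] true AND false AND true = false
[3.2] NOT true = false
[3] false AND false = false
[4] true AND false AND true = false
[5] true AND false = false
[6.1] NOT false = true
[6] true AND false = false
[7.1] NOT false = true
[7] true AND false AND false = false
[root] false OR false OR false OR false OR false OR false OR false = false
Overall: false → disabled

Disabled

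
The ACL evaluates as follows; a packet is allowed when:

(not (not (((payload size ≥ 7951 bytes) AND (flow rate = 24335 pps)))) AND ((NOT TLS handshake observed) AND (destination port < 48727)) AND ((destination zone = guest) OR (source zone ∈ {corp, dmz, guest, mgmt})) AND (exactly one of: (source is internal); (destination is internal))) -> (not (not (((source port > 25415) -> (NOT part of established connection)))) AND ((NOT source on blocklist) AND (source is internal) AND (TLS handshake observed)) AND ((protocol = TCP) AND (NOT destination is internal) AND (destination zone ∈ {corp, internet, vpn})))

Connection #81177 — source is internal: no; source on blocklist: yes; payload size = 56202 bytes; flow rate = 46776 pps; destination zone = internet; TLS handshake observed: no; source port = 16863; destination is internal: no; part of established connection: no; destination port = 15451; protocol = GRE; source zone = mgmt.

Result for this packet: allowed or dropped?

Atomic conditions:
  payload size ≥ 7951 bytes: 56202 ≥ 7951 is true
  flow rate = 24335 pps: 46776 == 24335 is false
  NOT TLS handshake observed: no → true
  destination port < 48727: 15451 < 48727 is true
  destination zone = guest: internet == guest is false
  source zone ∈ {corp, dmz, guest, mgmt}: mgmt is in the set → true
  source is internal: no → false
  destination is internal: no → false
  source port > 25415: 16863 > 25415 is false
  NOT part of established connection: no → true
  NOT source on blocklist: yes → false
  TLS handshake observed: no → false
  protocol = TCP: GRE == TCP is false
  NOT destination is internal: no → true
  destination zone ∈ {corp, internet, vpn}: internet is in the set → true
Combine:
[1.1.1.1] true AND false = false
[1.1.1] NOT false = true
[1.1] NOT true = false
[1.2] true AND true = true
[1.3] false OR true = true
[1.4] exactly-one(false, false) = false
[1] false AND true AND true AND false = false
[2.1.1.1] false → true (antecedent false ⇒ implication holds) = true
[2.1.1] NOT true = false
[2.1] NOT false = true
[2.2] false AND false AND false = false
[2.3] false AND true AND true = false
[2] true AND false AND false = false
[root] false → false (antecedent false ⇒ implication holds) = true
Overall: true → allowed

Allowed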